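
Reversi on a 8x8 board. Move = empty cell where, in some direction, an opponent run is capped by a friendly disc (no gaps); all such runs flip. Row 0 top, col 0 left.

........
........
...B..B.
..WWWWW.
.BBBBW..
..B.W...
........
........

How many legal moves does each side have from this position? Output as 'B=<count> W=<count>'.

-- B to move --
(2,1): flips 1 -> legal
(2,2): flips 2 -> legal
(2,4): flips 2 -> legal
(2,5): flips 1 -> legal
(2,7): no bracket -> illegal
(3,1): no bracket -> illegal
(3,7): no bracket -> illegal
(4,6): flips 2 -> legal
(4,7): no bracket -> illegal
(5,3): no bracket -> illegal
(5,5): no bracket -> illegal
(5,6): flips 2 -> legal
(6,3): no bracket -> illegal
(6,4): flips 1 -> legal
(6,5): flips 1 -> legal
B mobility = 8
-- W to move --
(1,2): flips 1 -> legal
(1,3): flips 1 -> legal
(1,4): flips 1 -> legal
(1,5): no bracket -> illegal
(1,6): flips 1 -> legal
(1,7): flips 1 -> legal
(2,2): no bracket -> illegal
(2,4): no bracket -> illegal
(2,5): no bracket -> illegal
(2,7): no bracket -> illegal
(3,0): no bracket -> illegal
(3,1): no bracket -> illegal
(3,7): no bracket -> illegal
(4,0): flips 4 -> legal
(5,0): flips 1 -> legal
(5,1): flips 1 -> legal
(5,3): flips 2 -> legal
(5,5): flips 1 -> legal
(6,1): flips 2 -> legal
(6,2): flips 2 -> legal
(6,3): no bracket -> illegal
W mobility = 12

Answer: B=8 W=12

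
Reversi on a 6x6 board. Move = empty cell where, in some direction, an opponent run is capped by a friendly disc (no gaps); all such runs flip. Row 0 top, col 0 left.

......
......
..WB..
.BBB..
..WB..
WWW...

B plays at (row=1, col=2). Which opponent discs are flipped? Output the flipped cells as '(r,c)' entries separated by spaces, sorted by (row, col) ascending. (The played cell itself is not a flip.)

Answer: (2,2)

Derivation:
Dir NW: first cell '.' (not opp) -> no flip
Dir N: first cell '.' (not opp) -> no flip
Dir NE: first cell '.' (not opp) -> no flip
Dir W: first cell '.' (not opp) -> no flip
Dir E: first cell '.' (not opp) -> no flip
Dir SW: first cell '.' (not opp) -> no flip
Dir S: opp run (2,2) capped by B -> flip
Dir SE: first cell 'B' (not opp) -> no flip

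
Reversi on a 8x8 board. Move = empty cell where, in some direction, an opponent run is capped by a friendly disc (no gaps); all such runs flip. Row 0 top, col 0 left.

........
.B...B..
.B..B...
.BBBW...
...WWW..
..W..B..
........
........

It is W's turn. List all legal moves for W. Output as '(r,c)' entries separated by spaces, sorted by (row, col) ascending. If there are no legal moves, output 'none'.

Answer: (1,0) (1,4) (2,2) (2,3) (3,0) (6,5) (6,6)

Derivation:
(0,0): no bracket -> illegal
(0,1): no bracket -> illegal
(0,2): no bracket -> illegal
(0,4): no bracket -> illegal
(0,5): no bracket -> illegal
(0,6): no bracket -> illegal
(1,0): flips 2 -> legal
(1,2): no bracket -> illegal
(1,3): no bracket -> illegal
(1,4): flips 1 -> legal
(1,6): no bracket -> illegal
(2,0): no bracket -> illegal
(2,2): flips 1 -> legal
(2,3): flips 1 -> legal
(2,5): no bracket -> illegal
(2,6): no bracket -> illegal
(3,0): flips 3 -> legal
(3,5): no bracket -> illegal
(4,0): no bracket -> illegal
(4,1): no bracket -> illegal
(4,2): no bracket -> illegal
(4,6): no bracket -> illegal
(5,4): no bracket -> illegal
(5,6): no bracket -> illegal
(6,4): no bracket -> illegal
(6,5): flips 1 -> legal
(6,6): flips 1 -> legal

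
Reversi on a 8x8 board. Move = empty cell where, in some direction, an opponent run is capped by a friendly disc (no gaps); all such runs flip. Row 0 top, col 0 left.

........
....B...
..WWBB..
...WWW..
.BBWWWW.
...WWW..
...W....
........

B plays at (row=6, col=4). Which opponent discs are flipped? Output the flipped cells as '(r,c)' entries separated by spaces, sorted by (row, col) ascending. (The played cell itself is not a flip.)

Answer: (3,4) (4,4) (5,3) (5,4)

Derivation:
Dir NW: opp run (5,3) capped by B -> flip
Dir N: opp run (5,4) (4,4) (3,4) capped by B -> flip
Dir NE: opp run (5,5) (4,6), next='.' -> no flip
Dir W: opp run (6,3), next='.' -> no flip
Dir E: first cell '.' (not opp) -> no flip
Dir SW: first cell '.' (not opp) -> no flip
Dir S: first cell '.' (not opp) -> no flip
Dir SE: first cell '.' (not opp) -> no flip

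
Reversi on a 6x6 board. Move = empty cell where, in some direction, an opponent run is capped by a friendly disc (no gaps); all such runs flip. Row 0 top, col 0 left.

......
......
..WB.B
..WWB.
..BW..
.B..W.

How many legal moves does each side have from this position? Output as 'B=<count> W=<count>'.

-- B to move --
(1,1): no bracket -> illegal
(1,2): flips 2 -> legal
(1,3): no bracket -> illegal
(2,1): flips 1 -> legal
(2,4): flips 1 -> legal
(3,1): flips 2 -> legal
(4,1): flips 1 -> legal
(4,4): flips 1 -> legal
(4,5): no bracket -> illegal
(5,2): flips 1 -> legal
(5,3): flips 2 -> legal
(5,5): no bracket -> illegal
B mobility = 8
-- W to move --
(1,2): no bracket -> illegal
(1,3): flips 1 -> legal
(1,4): flips 1 -> legal
(1,5): no bracket -> illegal
(2,4): flips 1 -> legal
(3,1): no bracket -> illegal
(3,5): flips 1 -> legal
(4,0): no bracket -> illegal
(4,1): flips 1 -> legal
(4,4): no bracket -> illegal
(4,5): no bracket -> illegal
(5,0): no bracket -> illegal
(5,2): flips 1 -> legal
(5,3): no bracket -> illegal
W mobility = 6

Answer: B=8 W=6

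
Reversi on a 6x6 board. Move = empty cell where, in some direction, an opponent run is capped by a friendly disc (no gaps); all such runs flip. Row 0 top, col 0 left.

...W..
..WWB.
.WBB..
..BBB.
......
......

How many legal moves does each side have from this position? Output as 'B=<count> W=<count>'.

-- B to move --
(0,1): flips 1 -> legal
(0,2): flips 1 -> legal
(0,4): flips 1 -> legal
(1,0): flips 1 -> legal
(1,1): flips 2 -> legal
(2,0): flips 1 -> legal
(2,4): no bracket -> illegal
(3,0): no bracket -> illegal
(3,1): no bracket -> illegal
B mobility = 6
-- W to move --
(0,4): no bracket -> illegal
(0,5): no bracket -> illegal
(1,1): no bracket -> illegal
(1,5): flips 1 -> legal
(2,4): flips 2 -> legal
(2,5): flips 1 -> legal
(3,1): flips 1 -> legal
(3,5): no bracket -> illegal
(4,1): no bracket -> illegal
(4,2): flips 2 -> legal
(4,3): flips 3 -> legal
(4,4): no bracket -> illegal
(4,5): flips 2 -> legal
W mobility = 7

Answer: B=6 W=7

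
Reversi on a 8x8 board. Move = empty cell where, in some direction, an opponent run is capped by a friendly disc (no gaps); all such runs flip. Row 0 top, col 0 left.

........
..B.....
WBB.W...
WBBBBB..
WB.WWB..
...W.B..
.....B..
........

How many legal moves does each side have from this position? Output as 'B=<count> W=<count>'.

Answer: B=8 W=12

Derivation:
-- B to move --
(1,0): no bracket -> illegal
(1,1): no bracket -> illegal
(1,3): flips 1 -> legal
(1,4): flips 1 -> legal
(1,5): flips 1 -> legal
(2,3): no bracket -> illegal
(2,5): no bracket -> illegal
(4,2): flips 2 -> legal
(5,0): no bracket -> illegal
(5,1): no bracket -> illegal
(5,2): flips 1 -> legal
(5,4): flips 2 -> legal
(6,2): flips 2 -> legal
(6,3): flips 2 -> legal
(6,4): no bracket -> illegal
B mobility = 8
-- W to move --
(0,1): no bracket -> illegal
(0,2): no bracket -> illegal
(0,3): flips 2 -> legal
(1,0): flips 2 -> legal
(1,1): flips 2 -> legal
(1,3): flips 2 -> legal
(2,3): flips 3 -> legal
(2,5): flips 1 -> legal
(2,6): flips 1 -> legal
(3,6): flips 5 -> legal
(4,2): flips 3 -> legal
(4,6): flips 2 -> legal
(5,0): no bracket -> illegal
(5,1): no bracket -> illegal
(5,2): flips 1 -> legal
(5,4): no bracket -> illegal
(5,6): no bracket -> illegal
(6,4): no bracket -> illegal
(6,6): flips 1 -> legal
(7,4): no bracket -> illegal
(7,5): no bracket -> illegal
(7,6): no bracket -> illegal
W mobility = 12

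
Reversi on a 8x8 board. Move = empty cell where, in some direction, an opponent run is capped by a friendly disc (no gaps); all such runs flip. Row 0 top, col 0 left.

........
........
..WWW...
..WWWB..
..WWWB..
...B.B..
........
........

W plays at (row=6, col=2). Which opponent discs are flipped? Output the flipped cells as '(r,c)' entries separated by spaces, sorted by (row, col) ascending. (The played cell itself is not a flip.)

Dir NW: first cell '.' (not opp) -> no flip
Dir N: first cell '.' (not opp) -> no flip
Dir NE: opp run (5,3) capped by W -> flip
Dir W: first cell '.' (not opp) -> no flip
Dir E: first cell '.' (not opp) -> no flip
Dir SW: first cell '.' (not opp) -> no flip
Dir S: first cell '.' (not opp) -> no flip
Dir SE: first cell '.' (not opp) -> no flip

Answer: (5,3)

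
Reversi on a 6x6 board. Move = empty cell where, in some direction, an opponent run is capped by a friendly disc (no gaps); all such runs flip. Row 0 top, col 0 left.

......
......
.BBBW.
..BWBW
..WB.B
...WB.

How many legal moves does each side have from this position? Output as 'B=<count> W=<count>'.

Answer: B=5 W=7

Derivation:
-- B to move --
(1,3): no bracket -> illegal
(1,4): flips 1 -> legal
(1,5): no bracket -> illegal
(2,5): flips 2 -> legal
(3,1): no bracket -> illegal
(4,1): flips 1 -> legal
(4,4): flips 1 -> legal
(5,1): no bracket -> illegal
(5,2): flips 2 -> legal
B mobility = 5
-- W to move --
(1,0): no bracket -> illegal
(1,1): flips 1 -> legal
(1,2): flips 2 -> legal
(1,3): flips 1 -> legal
(1,4): no bracket -> illegal
(2,0): flips 3 -> legal
(2,5): no bracket -> illegal
(3,0): no bracket -> illegal
(3,1): flips 1 -> legal
(4,1): no bracket -> illegal
(4,4): flips 2 -> legal
(5,2): no bracket -> illegal
(5,5): flips 2 -> legal
W mobility = 7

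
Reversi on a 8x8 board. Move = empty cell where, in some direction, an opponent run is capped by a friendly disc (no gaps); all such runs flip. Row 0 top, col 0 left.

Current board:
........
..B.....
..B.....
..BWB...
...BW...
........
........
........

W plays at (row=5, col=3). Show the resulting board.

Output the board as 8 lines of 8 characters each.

Answer: ........
..B.....
..B.....
..BWB...
...WW...
...W....
........
........

Derivation:
Place W at (5,3); scan 8 dirs for brackets.
Dir NW: first cell '.' (not opp) -> no flip
Dir N: opp run (4,3) capped by W -> flip
Dir NE: first cell 'W' (not opp) -> no flip
Dir W: first cell '.' (not opp) -> no flip
Dir E: first cell '.' (not opp) -> no flip
Dir SW: first cell '.' (not opp) -> no flip
Dir S: first cell '.' (not opp) -> no flip
Dir SE: first cell '.' (not opp) -> no flip
All flips: (4,3)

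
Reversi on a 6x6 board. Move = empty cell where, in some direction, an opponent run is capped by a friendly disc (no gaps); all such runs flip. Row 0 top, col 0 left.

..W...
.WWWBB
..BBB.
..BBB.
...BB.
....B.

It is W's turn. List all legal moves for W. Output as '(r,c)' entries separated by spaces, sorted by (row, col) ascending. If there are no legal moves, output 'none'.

(0,3): no bracket -> illegal
(0,4): no bracket -> illegal
(0,5): no bracket -> illegal
(2,1): no bracket -> illegal
(2,5): no bracket -> illegal
(3,1): flips 1 -> legal
(3,5): flips 1 -> legal
(4,1): no bracket -> illegal
(4,2): flips 2 -> legal
(4,5): flips 2 -> legal
(5,2): no bracket -> illegal
(5,3): flips 3 -> legal
(5,5): flips 3 -> legal

Answer: (3,1) (3,5) (4,2) (4,5) (5,3) (5,5)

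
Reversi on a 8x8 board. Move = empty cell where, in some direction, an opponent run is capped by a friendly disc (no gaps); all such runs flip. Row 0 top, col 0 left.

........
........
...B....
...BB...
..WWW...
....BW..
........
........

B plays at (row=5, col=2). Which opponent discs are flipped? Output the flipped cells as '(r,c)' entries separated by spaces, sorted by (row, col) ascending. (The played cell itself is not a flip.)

Dir NW: first cell '.' (not opp) -> no flip
Dir N: opp run (4,2), next='.' -> no flip
Dir NE: opp run (4,3) capped by B -> flip
Dir W: first cell '.' (not opp) -> no flip
Dir E: first cell '.' (not opp) -> no flip
Dir SW: first cell '.' (not opp) -> no flip
Dir S: first cell '.' (not opp) -> no flip
Dir SE: first cell '.' (not opp) -> no flip

Answer: (4,3)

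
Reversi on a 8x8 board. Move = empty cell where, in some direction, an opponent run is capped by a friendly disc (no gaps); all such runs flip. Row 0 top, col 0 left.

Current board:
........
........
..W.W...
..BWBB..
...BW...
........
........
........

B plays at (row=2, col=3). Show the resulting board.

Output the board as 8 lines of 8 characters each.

Answer: ........
........
..WBW...
..BBBB..
...BW...
........
........
........

Derivation:
Place B at (2,3); scan 8 dirs for brackets.
Dir NW: first cell '.' (not opp) -> no flip
Dir N: first cell '.' (not opp) -> no flip
Dir NE: first cell '.' (not opp) -> no flip
Dir W: opp run (2,2), next='.' -> no flip
Dir E: opp run (2,4), next='.' -> no flip
Dir SW: first cell 'B' (not opp) -> no flip
Dir S: opp run (3,3) capped by B -> flip
Dir SE: first cell 'B' (not opp) -> no flip
All flips: (3,3)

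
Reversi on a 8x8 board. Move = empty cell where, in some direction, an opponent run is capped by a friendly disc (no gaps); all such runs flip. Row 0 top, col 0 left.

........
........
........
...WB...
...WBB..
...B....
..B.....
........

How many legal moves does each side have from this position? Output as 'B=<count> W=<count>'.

-- B to move --
(2,2): flips 1 -> legal
(2,3): flips 2 -> legal
(2,4): no bracket -> illegal
(3,2): flips 1 -> legal
(4,2): flips 1 -> legal
(5,2): flips 1 -> legal
(5,4): no bracket -> illegal
B mobility = 5
-- W to move --
(2,3): no bracket -> illegal
(2,4): no bracket -> illegal
(2,5): flips 1 -> legal
(3,5): flips 1 -> legal
(3,6): no bracket -> illegal
(4,2): no bracket -> illegal
(4,6): flips 2 -> legal
(5,1): no bracket -> illegal
(5,2): no bracket -> illegal
(5,4): no bracket -> illegal
(5,5): flips 1 -> legal
(5,6): no bracket -> illegal
(6,1): no bracket -> illegal
(6,3): flips 1 -> legal
(6,4): no bracket -> illegal
(7,1): no bracket -> illegal
(7,2): no bracket -> illegal
(7,3): no bracket -> illegal
W mobility = 5

Answer: B=5 W=5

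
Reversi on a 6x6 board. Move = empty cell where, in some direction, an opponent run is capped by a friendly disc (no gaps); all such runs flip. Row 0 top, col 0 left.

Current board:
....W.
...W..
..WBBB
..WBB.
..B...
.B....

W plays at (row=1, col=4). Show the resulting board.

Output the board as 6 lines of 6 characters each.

Place W at (1,4); scan 8 dirs for brackets.
Dir NW: first cell '.' (not opp) -> no flip
Dir N: first cell 'W' (not opp) -> no flip
Dir NE: first cell '.' (not opp) -> no flip
Dir W: first cell 'W' (not opp) -> no flip
Dir E: first cell '.' (not opp) -> no flip
Dir SW: opp run (2,3) capped by W -> flip
Dir S: opp run (2,4) (3,4), next='.' -> no flip
Dir SE: opp run (2,5), next=edge -> no flip
All flips: (2,3)

Answer: ....W.
...WW.
..WWBB
..WBB.
..B...
.B....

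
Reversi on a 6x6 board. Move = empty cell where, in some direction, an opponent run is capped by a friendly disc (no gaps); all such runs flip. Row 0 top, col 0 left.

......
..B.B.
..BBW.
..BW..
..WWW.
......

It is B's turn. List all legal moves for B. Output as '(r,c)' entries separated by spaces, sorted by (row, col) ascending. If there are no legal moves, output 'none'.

Answer: (2,5) (3,4) (5,2) (5,3) (5,4) (5,5)

Derivation:
(1,3): no bracket -> illegal
(1,5): no bracket -> illegal
(2,5): flips 1 -> legal
(3,1): no bracket -> illegal
(3,4): flips 2 -> legal
(3,5): no bracket -> illegal
(4,1): no bracket -> illegal
(4,5): no bracket -> illegal
(5,1): no bracket -> illegal
(5,2): flips 1 -> legal
(5,3): flips 2 -> legal
(5,4): flips 1 -> legal
(5,5): flips 2 -> legal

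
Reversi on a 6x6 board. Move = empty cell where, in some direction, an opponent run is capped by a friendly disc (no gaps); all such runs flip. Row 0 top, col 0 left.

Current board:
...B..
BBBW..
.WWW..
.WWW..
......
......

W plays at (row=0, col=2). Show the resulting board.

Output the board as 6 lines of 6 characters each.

Answer: ..WB..
BBWW..
.WWW..
.WWW..
......
......

Derivation:
Place W at (0,2); scan 8 dirs for brackets.
Dir NW: edge -> no flip
Dir N: edge -> no flip
Dir NE: edge -> no flip
Dir W: first cell '.' (not opp) -> no flip
Dir E: opp run (0,3), next='.' -> no flip
Dir SW: opp run (1,1), next='.' -> no flip
Dir S: opp run (1,2) capped by W -> flip
Dir SE: first cell 'W' (not opp) -> no flip
All flips: (1,2)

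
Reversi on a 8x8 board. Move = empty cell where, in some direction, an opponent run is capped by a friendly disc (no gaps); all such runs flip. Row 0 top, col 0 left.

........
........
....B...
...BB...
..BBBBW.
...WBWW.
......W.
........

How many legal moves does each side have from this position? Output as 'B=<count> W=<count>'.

Answer: B=9 W=5

Derivation:
-- B to move --
(3,5): no bracket -> illegal
(3,6): no bracket -> illegal
(3,7): no bracket -> illegal
(4,7): flips 1 -> legal
(5,2): flips 1 -> legal
(5,7): flips 2 -> legal
(6,2): flips 1 -> legal
(6,3): flips 1 -> legal
(6,4): flips 1 -> legal
(6,5): flips 1 -> legal
(6,7): flips 1 -> legal
(7,5): no bracket -> illegal
(7,6): no bracket -> illegal
(7,7): flips 2 -> legal
B mobility = 9
-- W to move --
(1,3): no bracket -> illegal
(1,4): no bracket -> illegal
(1,5): no bracket -> illegal
(2,2): flips 2 -> legal
(2,3): flips 4 -> legal
(2,5): no bracket -> illegal
(3,1): flips 1 -> legal
(3,2): no bracket -> illegal
(3,5): flips 2 -> legal
(3,6): no bracket -> illegal
(4,1): flips 4 -> legal
(5,1): no bracket -> illegal
(5,2): no bracket -> illegal
(6,3): no bracket -> illegal
(6,4): no bracket -> illegal
(6,5): no bracket -> illegal
W mobility = 5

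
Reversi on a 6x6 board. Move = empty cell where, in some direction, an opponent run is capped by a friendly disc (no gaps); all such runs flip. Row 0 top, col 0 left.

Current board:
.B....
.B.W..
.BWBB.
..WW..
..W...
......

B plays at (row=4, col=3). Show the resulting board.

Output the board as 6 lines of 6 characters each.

Place B at (4,3); scan 8 dirs for brackets.
Dir NW: opp run (3,2) capped by B -> flip
Dir N: opp run (3,3) capped by B -> flip
Dir NE: first cell '.' (not opp) -> no flip
Dir W: opp run (4,2), next='.' -> no flip
Dir E: first cell '.' (not opp) -> no flip
Dir SW: first cell '.' (not opp) -> no flip
Dir S: first cell '.' (not opp) -> no flip
Dir SE: first cell '.' (not opp) -> no flip
All flips: (3,2) (3,3)

Answer: .B....
.B.W..
.BWBB.
..BB..
..WB..
......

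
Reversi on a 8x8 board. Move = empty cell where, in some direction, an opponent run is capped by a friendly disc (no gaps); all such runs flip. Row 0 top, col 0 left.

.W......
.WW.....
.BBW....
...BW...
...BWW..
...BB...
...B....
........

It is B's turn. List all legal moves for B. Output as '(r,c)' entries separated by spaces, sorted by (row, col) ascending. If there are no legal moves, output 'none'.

Answer: (0,0) (0,2) (0,3) (1,3) (2,4) (2,5) (3,5) (3,6) (4,6) (5,5)

Derivation:
(0,0): flips 1 -> legal
(0,2): flips 1 -> legal
(0,3): flips 1 -> legal
(1,0): no bracket -> illegal
(1,3): flips 1 -> legal
(1,4): no bracket -> illegal
(2,0): no bracket -> illegal
(2,4): flips 3 -> legal
(2,5): flips 1 -> legal
(3,2): no bracket -> illegal
(3,5): flips 2 -> legal
(3,6): flips 1 -> legal
(4,6): flips 2 -> legal
(5,5): flips 1 -> legal
(5,6): no bracket -> illegal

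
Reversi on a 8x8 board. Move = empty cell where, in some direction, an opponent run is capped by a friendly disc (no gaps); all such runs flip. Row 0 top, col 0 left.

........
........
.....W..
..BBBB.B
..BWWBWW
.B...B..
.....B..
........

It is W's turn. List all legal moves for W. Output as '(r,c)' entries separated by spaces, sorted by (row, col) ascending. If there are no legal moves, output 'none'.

(2,1): flips 1 -> legal
(2,2): flips 1 -> legal
(2,3): flips 1 -> legal
(2,4): flips 2 -> legal
(2,6): flips 1 -> legal
(2,7): flips 1 -> legal
(3,1): no bracket -> illegal
(3,6): no bracket -> illegal
(4,0): no bracket -> illegal
(4,1): flips 1 -> legal
(5,0): no bracket -> illegal
(5,2): no bracket -> illegal
(5,3): no bracket -> illegal
(5,4): no bracket -> illegal
(5,6): no bracket -> illegal
(6,0): no bracket -> illegal
(6,1): no bracket -> illegal
(6,2): no bracket -> illegal
(6,4): flips 1 -> legal
(6,6): flips 1 -> legal
(7,4): no bracket -> illegal
(7,5): flips 4 -> legal
(7,6): no bracket -> illegal

Answer: (2,1) (2,2) (2,3) (2,4) (2,6) (2,7) (4,1) (6,4) (6,6) (7,5)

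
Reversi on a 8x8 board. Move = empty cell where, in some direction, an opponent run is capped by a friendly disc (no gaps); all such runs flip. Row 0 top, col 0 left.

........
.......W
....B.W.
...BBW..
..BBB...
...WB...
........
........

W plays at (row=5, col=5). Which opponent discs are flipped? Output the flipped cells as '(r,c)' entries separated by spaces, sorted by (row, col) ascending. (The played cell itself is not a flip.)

Dir NW: opp run (4,4) (3,3), next='.' -> no flip
Dir N: first cell '.' (not opp) -> no flip
Dir NE: first cell '.' (not opp) -> no flip
Dir W: opp run (5,4) capped by W -> flip
Dir E: first cell '.' (not opp) -> no flip
Dir SW: first cell '.' (not opp) -> no flip
Dir S: first cell '.' (not opp) -> no flip
Dir SE: first cell '.' (not opp) -> no flip

Answer: (5,4)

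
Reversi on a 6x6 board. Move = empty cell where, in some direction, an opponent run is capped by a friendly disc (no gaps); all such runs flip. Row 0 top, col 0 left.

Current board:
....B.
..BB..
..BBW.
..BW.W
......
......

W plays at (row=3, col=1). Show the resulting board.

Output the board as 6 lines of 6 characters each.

Answer: ....B.
..BB..
..BBW.
.WWW.W
......
......

Derivation:
Place W at (3,1); scan 8 dirs for brackets.
Dir NW: first cell '.' (not opp) -> no flip
Dir N: first cell '.' (not opp) -> no flip
Dir NE: opp run (2,2) (1,3) (0,4), next=edge -> no flip
Dir W: first cell '.' (not opp) -> no flip
Dir E: opp run (3,2) capped by W -> flip
Dir SW: first cell '.' (not opp) -> no flip
Dir S: first cell '.' (not opp) -> no flip
Dir SE: first cell '.' (not opp) -> no flip
All flips: (3,2)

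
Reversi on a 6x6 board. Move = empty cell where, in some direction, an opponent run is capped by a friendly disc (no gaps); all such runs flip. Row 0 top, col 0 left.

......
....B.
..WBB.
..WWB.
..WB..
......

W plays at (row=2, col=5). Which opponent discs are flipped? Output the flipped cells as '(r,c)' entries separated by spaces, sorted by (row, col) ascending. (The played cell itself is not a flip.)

Answer: (2,3) (2,4)

Derivation:
Dir NW: opp run (1,4), next='.' -> no flip
Dir N: first cell '.' (not opp) -> no flip
Dir NE: edge -> no flip
Dir W: opp run (2,4) (2,3) capped by W -> flip
Dir E: edge -> no flip
Dir SW: opp run (3,4) (4,3), next='.' -> no flip
Dir S: first cell '.' (not opp) -> no flip
Dir SE: edge -> no flip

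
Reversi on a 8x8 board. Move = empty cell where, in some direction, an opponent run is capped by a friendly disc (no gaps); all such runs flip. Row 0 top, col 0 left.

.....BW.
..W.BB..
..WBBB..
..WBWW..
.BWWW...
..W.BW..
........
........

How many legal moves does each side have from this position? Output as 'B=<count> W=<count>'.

-- B to move --
(0,1): flips 1 -> legal
(0,2): no bracket -> illegal
(0,3): no bracket -> illegal
(0,7): flips 1 -> legal
(1,1): flips 1 -> legal
(1,3): no bracket -> illegal
(1,6): no bracket -> illegal
(1,7): no bracket -> illegal
(2,1): flips 3 -> legal
(2,6): no bracket -> illegal
(3,1): flips 1 -> legal
(3,6): flips 2 -> legal
(4,5): flips 5 -> legal
(4,6): flips 1 -> legal
(5,1): flips 1 -> legal
(5,3): flips 1 -> legal
(5,6): flips 1 -> legal
(6,1): flips 3 -> legal
(6,2): no bracket -> illegal
(6,3): flips 1 -> legal
(6,4): no bracket -> illegal
(6,5): no bracket -> illegal
(6,6): flips 2 -> legal
B mobility = 14
-- W to move --
(0,3): no bracket -> illegal
(0,4): flips 3 -> legal
(1,3): flips 3 -> legal
(1,6): flips 1 -> legal
(2,6): flips 3 -> legal
(3,0): flips 1 -> legal
(3,1): no bracket -> illegal
(3,6): no bracket -> illegal
(4,0): flips 1 -> legal
(4,5): no bracket -> illegal
(5,0): flips 1 -> legal
(5,1): no bracket -> illegal
(5,3): flips 1 -> legal
(6,3): no bracket -> illegal
(6,4): flips 1 -> legal
(6,5): flips 1 -> legal
W mobility = 10

Answer: B=14 W=10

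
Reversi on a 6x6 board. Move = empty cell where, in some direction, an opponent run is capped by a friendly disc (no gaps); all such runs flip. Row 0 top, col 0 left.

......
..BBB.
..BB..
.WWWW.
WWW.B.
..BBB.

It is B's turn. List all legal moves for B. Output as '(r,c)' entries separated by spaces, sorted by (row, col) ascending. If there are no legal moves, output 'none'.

Answer: (2,0) (2,4) (3,0) (4,3) (4,5) (5,0)

Derivation:
(2,0): flips 2 -> legal
(2,1): no bracket -> illegal
(2,4): flips 1 -> legal
(2,5): no bracket -> illegal
(3,0): flips 1 -> legal
(3,5): no bracket -> illegal
(4,3): flips 1 -> legal
(4,5): flips 1 -> legal
(5,0): flips 2 -> legal
(5,1): no bracket -> illegal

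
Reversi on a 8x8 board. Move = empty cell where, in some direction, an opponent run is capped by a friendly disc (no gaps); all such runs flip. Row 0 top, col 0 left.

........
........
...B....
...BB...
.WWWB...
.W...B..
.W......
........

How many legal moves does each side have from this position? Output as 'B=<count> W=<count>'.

-- B to move --
(3,0): no bracket -> illegal
(3,1): no bracket -> illegal
(3,2): no bracket -> illegal
(4,0): flips 3 -> legal
(5,0): no bracket -> illegal
(5,2): flips 1 -> legal
(5,3): flips 1 -> legal
(5,4): no bracket -> illegal
(6,0): flips 2 -> legal
(6,2): no bracket -> illegal
(7,0): no bracket -> illegal
(7,1): no bracket -> illegal
(7,2): no bracket -> illegal
B mobility = 4
-- W to move --
(1,2): no bracket -> illegal
(1,3): flips 2 -> legal
(1,4): no bracket -> illegal
(2,2): no bracket -> illegal
(2,4): flips 1 -> legal
(2,5): flips 1 -> legal
(3,2): no bracket -> illegal
(3,5): no bracket -> illegal
(4,5): flips 1 -> legal
(4,6): no bracket -> illegal
(5,3): no bracket -> illegal
(5,4): no bracket -> illegal
(5,6): no bracket -> illegal
(6,4): no bracket -> illegal
(6,5): no bracket -> illegal
(6,6): no bracket -> illegal
W mobility = 4

Answer: B=4 W=4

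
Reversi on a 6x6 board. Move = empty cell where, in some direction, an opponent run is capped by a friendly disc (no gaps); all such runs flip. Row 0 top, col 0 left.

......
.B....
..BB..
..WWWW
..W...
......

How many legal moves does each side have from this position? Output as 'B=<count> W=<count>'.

-- B to move --
(2,1): no bracket -> illegal
(2,4): no bracket -> illegal
(2,5): no bracket -> illegal
(3,1): no bracket -> illegal
(4,1): flips 1 -> legal
(4,3): flips 1 -> legal
(4,4): flips 1 -> legal
(4,5): flips 1 -> legal
(5,1): no bracket -> illegal
(5,2): flips 2 -> legal
(5,3): no bracket -> illegal
B mobility = 5
-- W to move --
(0,0): flips 2 -> legal
(0,1): no bracket -> illegal
(0,2): no bracket -> illegal
(1,0): no bracket -> illegal
(1,2): flips 2 -> legal
(1,3): flips 1 -> legal
(1,4): flips 1 -> legal
(2,0): no bracket -> illegal
(2,1): no bracket -> illegal
(2,4): no bracket -> illegal
(3,1): no bracket -> illegal
W mobility = 4

Answer: B=5 W=4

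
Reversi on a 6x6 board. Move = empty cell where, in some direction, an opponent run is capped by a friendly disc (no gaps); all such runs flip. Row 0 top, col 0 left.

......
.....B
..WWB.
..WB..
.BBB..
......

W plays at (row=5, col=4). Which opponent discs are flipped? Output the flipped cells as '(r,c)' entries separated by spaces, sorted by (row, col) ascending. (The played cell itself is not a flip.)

Answer: (4,3)

Derivation:
Dir NW: opp run (4,3) capped by W -> flip
Dir N: first cell '.' (not opp) -> no flip
Dir NE: first cell '.' (not opp) -> no flip
Dir W: first cell '.' (not opp) -> no flip
Dir E: first cell '.' (not opp) -> no flip
Dir SW: edge -> no flip
Dir S: edge -> no flip
Dir SE: edge -> no flip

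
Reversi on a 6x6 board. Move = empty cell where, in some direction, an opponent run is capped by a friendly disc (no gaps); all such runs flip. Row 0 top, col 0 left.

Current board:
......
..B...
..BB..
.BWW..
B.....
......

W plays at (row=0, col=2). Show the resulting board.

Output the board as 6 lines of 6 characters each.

Answer: ..W...
..W...
..WB..
.BWW..
B.....
......

Derivation:
Place W at (0,2); scan 8 dirs for brackets.
Dir NW: edge -> no flip
Dir N: edge -> no flip
Dir NE: edge -> no flip
Dir W: first cell '.' (not opp) -> no flip
Dir E: first cell '.' (not opp) -> no flip
Dir SW: first cell '.' (not opp) -> no flip
Dir S: opp run (1,2) (2,2) capped by W -> flip
Dir SE: first cell '.' (not opp) -> no flip
All flips: (1,2) (2,2)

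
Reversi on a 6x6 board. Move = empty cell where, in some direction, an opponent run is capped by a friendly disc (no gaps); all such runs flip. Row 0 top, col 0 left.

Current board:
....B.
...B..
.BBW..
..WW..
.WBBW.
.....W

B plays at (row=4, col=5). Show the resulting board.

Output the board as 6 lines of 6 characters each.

Answer: ....B.
...B..
.BBW..
..WW..
.WBBBB
.....W

Derivation:
Place B at (4,5); scan 8 dirs for brackets.
Dir NW: first cell '.' (not opp) -> no flip
Dir N: first cell '.' (not opp) -> no flip
Dir NE: edge -> no flip
Dir W: opp run (4,4) capped by B -> flip
Dir E: edge -> no flip
Dir SW: first cell '.' (not opp) -> no flip
Dir S: opp run (5,5), next=edge -> no flip
Dir SE: edge -> no flip
All flips: (4,4)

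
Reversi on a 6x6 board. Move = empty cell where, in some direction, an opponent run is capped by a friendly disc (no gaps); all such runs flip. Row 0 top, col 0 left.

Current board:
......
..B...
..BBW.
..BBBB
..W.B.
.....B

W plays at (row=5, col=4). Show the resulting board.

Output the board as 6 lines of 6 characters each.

Answer: ......
..B...
..BBW.
..BBWB
..W.W.
....WB

Derivation:
Place W at (5,4); scan 8 dirs for brackets.
Dir NW: first cell '.' (not opp) -> no flip
Dir N: opp run (4,4) (3,4) capped by W -> flip
Dir NE: first cell '.' (not opp) -> no flip
Dir W: first cell '.' (not opp) -> no flip
Dir E: opp run (5,5), next=edge -> no flip
Dir SW: edge -> no flip
Dir S: edge -> no flip
Dir SE: edge -> no flip
All flips: (3,4) (4,4)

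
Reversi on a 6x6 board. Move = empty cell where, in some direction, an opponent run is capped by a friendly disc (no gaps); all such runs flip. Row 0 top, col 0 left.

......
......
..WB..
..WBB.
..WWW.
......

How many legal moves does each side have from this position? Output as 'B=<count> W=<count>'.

-- B to move --
(1,1): flips 1 -> legal
(1,2): no bracket -> illegal
(1,3): no bracket -> illegal
(2,1): flips 1 -> legal
(3,1): flips 1 -> legal
(3,5): no bracket -> illegal
(4,1): flips 1 -> legal
(4,5): no bracket -> illegal
(5,1): flips 1 -> legal
(5,2): flips 1 -> legal
(5,3): flips 1 -> legal
(5,4): flips 1 -> legal
(5,5): flips 1 -> legal
B mobility = 9
-- W to move --
(1,2): no bracket -> illegal
(1,3): flips 2 -> legal
(1,4): flips 1 -> legal
(2,4): flips 3 -> legal
(2,5): flips 1 -> legal
(3,5): flips 2 -> legal
(4,5): no bracket -> illegal
W mobility = 5

Answer: B=9 W=5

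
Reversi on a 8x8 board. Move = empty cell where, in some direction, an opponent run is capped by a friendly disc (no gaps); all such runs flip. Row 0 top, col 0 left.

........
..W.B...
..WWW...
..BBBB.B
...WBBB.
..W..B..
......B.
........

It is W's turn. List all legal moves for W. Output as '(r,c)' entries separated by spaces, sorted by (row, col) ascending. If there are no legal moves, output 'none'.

(0,3): no bracket -> illegal
(0,4): flips 1 -> legal
(0,5): flips 1 -> legal
(1,3): no bracket -> illegal
(1,5): no bracket -> illegal
(2,1): flips 1 -> legal
(2,5): flips 1 -> legal
(2,6): no bracket -> illegal
(2,7): no bracket -> illegal
(3,1): no bracket -> illegal
(3,6): no bracket -> illegal
(4,1): flips 1 -> legal
(4,2): flips 2 -> legal
(4,7): flips 3 -> legal
(5,3): no bracket -> illegal
(5,4): flips 2 -> legal
(5,6): flips 2 -> legal
(5,7): flips 2 -> legal
(6,4): no bracket -> illegal
(6,5): no bracket -> illegal
(6,7): no bracket -> illegal
(7,5): no bracket -> illegal
(7,6): no bracket -> illegal
(7,7): flips 4 -> legal

Answer: (0,4) (0,5) (2,1) (2,5) (4,1) (4,2) (4,7) (5,4) (5,6) (5,7) (7,7)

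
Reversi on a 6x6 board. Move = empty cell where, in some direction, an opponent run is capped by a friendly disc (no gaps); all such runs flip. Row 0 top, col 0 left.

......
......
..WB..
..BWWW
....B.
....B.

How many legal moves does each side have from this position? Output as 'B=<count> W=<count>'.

Answer: B=6 W=7

Derivation:
-- B to move --
(1,1): flips 2 -> legal
(1,2): flips 1 -> legal
(1,3): no bracket -> illegal
(2,1): flips 1 -> legal
(2,4): flips 1 -> legal
(2,5): no bracket -> illegal
(3,1): no bracket -> illegal
(4,2): no bracket -> illegal
(4,3): flips 1 -> legal
(4,5): flips 1 -> legal
B mobility = 6
-- W to move --
(1,2): flips 1 -> legal
(1,3): flips 1 -> legal
(1,4): no bracket -> illegal
(2,1): no bracket -> illegal
(2,4): flips 1 -> legal
(3,1): flips 1 -> legal
(4,1): no bracket -> illegal
(4,2): flips 1 -> legal
(4,3): no bracket -> illegal
(4,5): no bracket -> illegal
(5,3): flips 1 -> legal
(5,5): flips 1 -> legal
W mobility = 7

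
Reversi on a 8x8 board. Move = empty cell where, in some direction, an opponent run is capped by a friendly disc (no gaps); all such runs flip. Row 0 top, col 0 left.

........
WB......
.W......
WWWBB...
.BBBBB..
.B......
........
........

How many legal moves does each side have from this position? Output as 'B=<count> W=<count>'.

Answer: B=3 W=8

Derivation:
-- B to move --
(0,0): no bracket -> illegal
(0,1): no bracket -> illegal
(1,2): no bracket -> illegal
(2,0): flips 1 -> legal
(2,2): flips 1 -> legal
(2,3): flips 1 -> legal
(4,0): no bracket -> illegal
B mobility = 3
-- W to move --
(0,0): no bracket -> illegal
(0,1): flips 1 -> legal
(0,2): no bracket -> illegal
(1,2): flips 1 -> legal
(2,0): no bracket -> illegal
(2,2): no bracket -> illegal
(2,3): no bracket -> illegal
(2,4): no bracket -> illegal
(2,5): no bracket -> illegal
(3,5): flips 2 -> legal
(3,6): no bracket -> illegal
(4,0): no bracket -> illegal
(4,6): no bracket -> illegal
(5,0): flips 1 -> legal
(5,2): flips 2 -> legal
(5,3): flips 1 -> legal
(5,4): flips 1 -> legal
(5,5): no bracket -> illegal
(5,6): no bracket -> illegal
(6,0): no bracket -> illegal
(6,1): flips 2 -> legal
(6,2): no bracket -> illegal
W mobility = 8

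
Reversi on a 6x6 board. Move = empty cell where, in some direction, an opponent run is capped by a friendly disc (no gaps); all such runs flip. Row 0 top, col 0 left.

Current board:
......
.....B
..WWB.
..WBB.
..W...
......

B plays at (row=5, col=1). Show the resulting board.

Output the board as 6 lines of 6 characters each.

Answer: ......
.....B
..WWB.
..WBB.
..B...
.B....

Derivation:
Place B at (5,1); scan 8 dirs for brackets.
Dir NW: first cell '.' (not opp) -> no flip
Dir N: first cell '.' (not opp) -> no flip
Dir NE: opp run (4,2) capped by B -> flip
Dir W: first cell '.' (not opp) -> no flip
Dir E: first cell '.' (not opp) -> no flip
Dir SW: edge -> no flip
Dir S: edge -> no flip
Dir SE: edge -> no flip
All flips: (4,2)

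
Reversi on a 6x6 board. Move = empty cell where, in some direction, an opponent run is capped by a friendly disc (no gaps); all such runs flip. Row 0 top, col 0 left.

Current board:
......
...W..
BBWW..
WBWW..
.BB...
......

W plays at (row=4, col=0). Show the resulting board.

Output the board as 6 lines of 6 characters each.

Answer: ......
...W..
BBWW..
WWWW..
WBB...
......

Derivation:
Place W at (4,0); scan 8 dirs for brackets.
Dir NW: edge -> no flip
Dir N: first cell 'W' (not opp) -> no flip
Dir NE: opp run (3,1) capped by W -> flip
Dir W: edge -> no flip
Dir E: opp run (4,1) (4,2), next='.' -> no flip
Dir SW: edge -> no flip
Dir S: first cell '.' (not opp) -> no flip
Dir SE: first cell '.' (not opp) -> no flip
All flips: (3,1)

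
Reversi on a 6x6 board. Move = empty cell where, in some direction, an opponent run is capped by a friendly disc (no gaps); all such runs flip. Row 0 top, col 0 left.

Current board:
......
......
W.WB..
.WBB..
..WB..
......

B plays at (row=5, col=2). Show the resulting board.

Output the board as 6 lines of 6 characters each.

Place B at (5,2); scan 8 dirs for brackets.
Dir NW: first cell '.' (not opp) -> no flip
Dir N: opp run (4,2) capped by B -> flip
Dir NE: first cell 'B' (not opp) -> no flip
Dir W: first cell '.' (not opp) -> no flip
Dir E: first cell '.' (not opp) -> no flip
Dir SW: edge -> no flip
Dir S: edge -> no flip
Dir SE: edge -> no flip
All flips: (4,2)

Answer: ......
......
W.WB..
.WBB..
..BB..
..B...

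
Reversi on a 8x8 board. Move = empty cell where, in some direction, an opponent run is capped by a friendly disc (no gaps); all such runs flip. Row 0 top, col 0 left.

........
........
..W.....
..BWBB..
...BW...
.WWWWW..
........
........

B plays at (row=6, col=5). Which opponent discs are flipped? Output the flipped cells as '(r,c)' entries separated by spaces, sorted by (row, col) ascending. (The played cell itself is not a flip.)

Answer: (5,4)

Derivation:
Dir NW: opp run (5,4) capped by B -> flip
Dir N: opp run (5,5), next='.' -> no flip
Dir NE: first cell '.' (not opp) -> no flip
Dir W: first cell '.' (not opp) -> no flip
Dir E: first cell '.' (not opp) -> no flip
Dir SW: first cell '.' (not opp) -> no flip
Dir S: first cell '.' (not opp) -> no flip
Dir SE: first cell '.' (not opp) -> no flip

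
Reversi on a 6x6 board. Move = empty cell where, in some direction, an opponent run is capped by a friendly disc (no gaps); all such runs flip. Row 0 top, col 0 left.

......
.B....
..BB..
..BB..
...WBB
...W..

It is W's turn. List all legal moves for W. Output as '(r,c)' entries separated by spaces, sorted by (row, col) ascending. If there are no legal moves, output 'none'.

(0,0): no bracket -> illegal
(0,1): no bracket -> illegal
(0,2): no bracket -> illegal
(1,0): no bracket -> illegal
(1,2): no bracket -> illegal
(1,3): flips 2 -> legal
(1,4): no bracket -> illegal
(2,0): no bracket -> illegal
(2,1): flips 1 -> legal
(2,4): no bracket -> illegal
(3,1): no bracket -> illegal
(3,4): no bracket -> illegal
(3,5): flips 1 -> legal
(4,1): no bracket -> illegal
(4,2): no bracket -> illegal
(5,4): no bracket -> illegal
(5,5): no bracket -> illegal

Answer: (1,3) (2,1) (3,5)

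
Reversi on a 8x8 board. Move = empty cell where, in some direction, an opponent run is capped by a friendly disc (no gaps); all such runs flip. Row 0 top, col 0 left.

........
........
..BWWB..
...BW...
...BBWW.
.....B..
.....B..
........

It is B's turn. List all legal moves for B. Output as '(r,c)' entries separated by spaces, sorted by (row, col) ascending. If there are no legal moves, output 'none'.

Answer: (1,3) (1,4) (1,5) (3,5) (3,7) (4,7)

Derivation:
(1,2): no bracket -> illegal
(1,3): flips 1 -> legal
(1,4): flips 2 -> legal
(1,5): flips 1 -> legal
(3,2): no bracket -> illegal
(3,5): flips 2 -> legal
(3,6): no bracket -> illegal
(3,7): flips 1 -> legal
(4,7): flips 2 -> legal
(5,4): no bracket -> illegal
(5,6): no bracket -> illegal
(5,7): no bracket -> illegal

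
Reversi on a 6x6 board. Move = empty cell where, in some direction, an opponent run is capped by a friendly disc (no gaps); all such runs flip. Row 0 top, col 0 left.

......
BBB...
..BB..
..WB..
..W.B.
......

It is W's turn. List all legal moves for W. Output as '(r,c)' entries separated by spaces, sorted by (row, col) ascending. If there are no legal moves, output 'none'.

Answer: (0,2) (1,4) (2,4) (3,4)

Derivation:
(0,0): no bracket -> illegal
(0,1): no bracket -> illegal
(0,2): flips 2 -> legal
(0,3): no bracket -> illegal
(1,3): no bracket -> illegal
(1,4): flips 1 -> legal
(2,0): no bracket -> illegal
(2,1): no bracket -> illegal
(2,4): flips 1 -> legal
(3,1): no bracket -> illegal
(3,4): flips 1 -> legal
(3,5): no bracket -> illegal
(4,3): no bracket -> illegal
(4,5): no bracket -> illegal
(5,3): no bracket -> illegal
(5,4): no bracket -> illegal
(5,5): no bracket -> illegal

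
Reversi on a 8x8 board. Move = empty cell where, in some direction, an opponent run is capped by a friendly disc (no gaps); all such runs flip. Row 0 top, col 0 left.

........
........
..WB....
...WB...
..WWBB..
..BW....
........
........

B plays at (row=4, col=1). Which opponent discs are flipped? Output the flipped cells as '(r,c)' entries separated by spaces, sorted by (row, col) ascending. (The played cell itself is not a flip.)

Answer: (4,2) (4,3)

Derivation:
Dir NW: first cell '.' (not opp) -> no flip
Dir N: first cell '.' (not opp) -> no flip
Dir NE: first cell '.' (not opp) -> no flip
Dir W: first cell '.' (not opp) -> no flip
Dir E: opp run (4,2) (4,3) capped by B -> flip
Dir SW: first cell '.' (not opp) -> no flip
Dir S: first cell '.' (not opp) -> no flip
Dir SE: first cell 'B' (not opp) -> no flip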